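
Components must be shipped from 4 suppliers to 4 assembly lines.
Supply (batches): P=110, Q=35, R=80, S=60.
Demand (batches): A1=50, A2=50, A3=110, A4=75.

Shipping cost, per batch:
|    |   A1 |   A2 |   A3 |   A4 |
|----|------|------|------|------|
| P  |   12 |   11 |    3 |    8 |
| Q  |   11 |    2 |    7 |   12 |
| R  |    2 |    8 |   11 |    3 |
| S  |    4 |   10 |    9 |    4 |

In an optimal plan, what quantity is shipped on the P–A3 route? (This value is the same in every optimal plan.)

Optimal shipments:
  P to A3: 110 × 3 = 330
  Q to A2: 35 × 2 = 70
  R to A1: 50 × 2 = 100
  R to A2: 15 × 8 = 120
  R to A4: 15 × 3 = 45
  S to A4: 60 × 4 = 240
Total cost = 905.
So P→A3 carries 110 batches.

110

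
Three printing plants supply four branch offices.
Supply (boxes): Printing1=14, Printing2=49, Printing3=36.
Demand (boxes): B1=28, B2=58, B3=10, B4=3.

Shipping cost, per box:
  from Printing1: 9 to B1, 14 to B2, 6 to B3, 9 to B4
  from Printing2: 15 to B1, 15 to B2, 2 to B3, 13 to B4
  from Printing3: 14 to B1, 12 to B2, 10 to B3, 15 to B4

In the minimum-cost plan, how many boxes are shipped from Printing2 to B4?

3

Optimal shipments:
  Printing1->B1: 14 boxes
  Printing2->B1: 14 boxes
  Printing2->B2: 22 boxes
  Printing2->B3: 10 boxes
  Printing2->B4: 3 boxes
  Printing3->B2: 36 boxes
Total cost = 1157.
So Printing2→B4 carries 3 boxes.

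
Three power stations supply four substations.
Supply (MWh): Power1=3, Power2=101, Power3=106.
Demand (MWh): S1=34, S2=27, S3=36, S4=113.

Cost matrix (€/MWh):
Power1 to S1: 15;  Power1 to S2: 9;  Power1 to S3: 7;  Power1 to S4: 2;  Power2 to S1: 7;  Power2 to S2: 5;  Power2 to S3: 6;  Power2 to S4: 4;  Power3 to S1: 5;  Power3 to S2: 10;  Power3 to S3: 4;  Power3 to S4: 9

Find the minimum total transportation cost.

1075

An optimal shipping plan:
  Power1→S4: 3 × €2 = €6
  Power2→S2: 27 × €5 = €135
  Power2→S4: 74 × €4 = €296
  Power3→S1: 34 × €5 = €170
  Power3→S3: 36 × €4 = €144
  Power3→S4: 36 × €9 = €324
Total = 6 + 135 + 296 + 170 + 144 + 324 = €1075.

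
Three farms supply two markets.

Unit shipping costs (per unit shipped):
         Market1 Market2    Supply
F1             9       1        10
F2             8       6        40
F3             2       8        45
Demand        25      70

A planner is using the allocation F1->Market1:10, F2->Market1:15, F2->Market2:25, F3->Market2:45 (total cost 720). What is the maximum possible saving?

260

Current plan cost = 10·9 + 15·8 + 25·6 + 45·8 = 720.
Optimal plan:
  F1→Market2: 10 × 1 = 10
  F2→Market2: 40 × 6 = 240
  F3→Market1: 25 × 2 = 50
  F3→Market2: 20 × 8 = 160
Optimal cost = 460.
Saving = 720 − 460 = 260.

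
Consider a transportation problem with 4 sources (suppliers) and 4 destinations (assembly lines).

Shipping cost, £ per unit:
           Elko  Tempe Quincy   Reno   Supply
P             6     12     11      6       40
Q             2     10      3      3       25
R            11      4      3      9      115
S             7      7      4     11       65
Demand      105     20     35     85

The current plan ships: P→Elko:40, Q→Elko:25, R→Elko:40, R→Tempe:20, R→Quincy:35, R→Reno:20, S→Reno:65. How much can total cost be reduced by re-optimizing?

Current plan cost = 40·6 + 25·2 + 40·11 + 20·4 + 35·3 + 20·9 + 65·11 = £1810.
Optimal plan:
  P to Elko: 15 × £6 = £90
  P to Reno: 25 × £6 = £150
  Q to Elko: 25 × £2 = £50
  R to Tempe: 20 × £4 = £80
  R to Quincy: 35 × £3 = £105
  R to Reno: 60 × £9 = £540
  S to Elko: 65 × £7 = £455
Optimal cost = £1470.
Saving = 1810 − 1470 = £340.

340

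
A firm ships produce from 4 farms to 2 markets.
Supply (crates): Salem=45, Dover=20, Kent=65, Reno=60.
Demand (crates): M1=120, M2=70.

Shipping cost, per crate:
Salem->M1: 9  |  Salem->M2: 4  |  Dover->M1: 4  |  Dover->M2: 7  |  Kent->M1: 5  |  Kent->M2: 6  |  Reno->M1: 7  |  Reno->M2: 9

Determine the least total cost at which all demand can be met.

A cheapest plan:
  Salem->M2: 45 × 4 = 180
  Dover->M1: 20 × 4 = 80
  Kent->M1: 40 × 5 = 200
  Kent->M2: 25 × 6 = 150
  Reno->M1: 60 × 7 = 420
Total = 180 + 80 + 200 + 150 + 420 = 1030.

1030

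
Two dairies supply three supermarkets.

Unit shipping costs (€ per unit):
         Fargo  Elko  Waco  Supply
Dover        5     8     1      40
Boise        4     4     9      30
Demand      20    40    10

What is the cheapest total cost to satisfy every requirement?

Optimal allocation:
  Dover to Fargo: 20 × €5 = €100
  Dover to Elko: 10 × €8 = €80
  Dover to Waco: 10 × €1 = €10
  Boise to Elko: 30 × €4 = €120
Total = 100 + 80 + 10 + 120 = €310.

310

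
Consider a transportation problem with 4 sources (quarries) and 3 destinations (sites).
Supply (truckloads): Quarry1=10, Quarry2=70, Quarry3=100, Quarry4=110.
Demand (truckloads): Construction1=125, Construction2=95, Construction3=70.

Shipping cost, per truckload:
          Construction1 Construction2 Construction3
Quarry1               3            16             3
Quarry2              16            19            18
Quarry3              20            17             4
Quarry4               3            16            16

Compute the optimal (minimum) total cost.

2465

One minimum-cost allocation:
  Quarry1->Construction1: 10 truckloads
  Quarry2->Construction1: 5 truckloads
  Quarry2->Construction2: 65 truckloads
  Quarry3->Construction2: 30 truckloads
  Quarry3->Construction3: 70 truckloads
  Quarry4->Construction1: 110 truckloads
Total cost = 2465.
(Supply check: Quarry1 ships 10; Quarry2 ships 70; Quarry3 ships 100; Quarry4 ships 110.)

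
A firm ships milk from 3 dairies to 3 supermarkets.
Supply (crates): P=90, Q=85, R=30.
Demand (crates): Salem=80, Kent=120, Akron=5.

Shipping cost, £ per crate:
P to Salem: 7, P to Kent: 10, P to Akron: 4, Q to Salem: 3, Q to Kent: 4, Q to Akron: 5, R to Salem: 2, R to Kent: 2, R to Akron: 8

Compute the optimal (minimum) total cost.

Optimal allocation:
  P→Salem: 80 × £7 = £560
  P→Kent: 5 × £10 = £50
  P→Akron: 5 × £4 = £20
  Q→Kent: 85 × £4 = £340
  R→Kent: 30 × £2 = £60
Total = 560 + 50 + 20 + 340 + 60 = £1030.
(Supply check: P ships 90; Q ships 85; R ships 30.)

1030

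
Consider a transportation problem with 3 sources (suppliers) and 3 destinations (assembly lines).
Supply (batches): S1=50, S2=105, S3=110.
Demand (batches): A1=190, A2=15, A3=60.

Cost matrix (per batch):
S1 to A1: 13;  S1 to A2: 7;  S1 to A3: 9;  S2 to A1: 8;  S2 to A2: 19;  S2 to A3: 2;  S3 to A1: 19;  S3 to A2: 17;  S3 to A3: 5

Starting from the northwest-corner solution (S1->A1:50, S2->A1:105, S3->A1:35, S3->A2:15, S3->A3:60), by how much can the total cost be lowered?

60

Current plan cost = 50·13 + 105·8 + 35·19 + 15·17 + 60·5 = 2710.
Optimal plan:
  S1->A1: 35 × 13 = 455
  S1->A2: 15 × 7 = 105
  S2->A1: 105 × 8 = 840
  S3->A1: 50 × 19 = 950
  S3->A3: 60 × 5 = 300
Optimal cost = 2650.
Saving = 2710 − 2650 = 60.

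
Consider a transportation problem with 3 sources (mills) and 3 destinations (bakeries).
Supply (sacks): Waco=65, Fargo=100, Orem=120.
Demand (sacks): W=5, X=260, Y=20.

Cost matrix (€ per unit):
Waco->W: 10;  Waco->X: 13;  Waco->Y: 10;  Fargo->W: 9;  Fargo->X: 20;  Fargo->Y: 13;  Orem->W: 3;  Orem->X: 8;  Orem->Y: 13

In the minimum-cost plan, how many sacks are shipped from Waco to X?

65

Optimal shipments:
  Waco→X: 65 × €13 = €845
  Fargo→W: 5 × €9 = €45
  Fargo→X: 75 × €20 = €1500
  Fargo→Y: 20 × €13 = €260
  Orem→X: 120 × €8 = €960
Total cost = €3610.
So Waco→X carries 65 sacks.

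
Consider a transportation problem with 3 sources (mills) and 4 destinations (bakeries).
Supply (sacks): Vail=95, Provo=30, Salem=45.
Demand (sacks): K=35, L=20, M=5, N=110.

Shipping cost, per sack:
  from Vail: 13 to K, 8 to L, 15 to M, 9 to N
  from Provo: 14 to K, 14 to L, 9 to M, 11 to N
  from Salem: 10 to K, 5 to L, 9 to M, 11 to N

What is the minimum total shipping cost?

Optimal allocation:
  Vail–N: 95 × 9 = 855
  Provo–K: 10 × 14 = 140
  Provo–M: 5 × 9 = 45
  Provo–N: 15 × 11 = 165
  Salem–K: 25 × 10 = 250
  Salem–L: 20 × 5 = 100
Total = 855 + 140 + 45 + 165 + 250 + 100 = 1555.

1555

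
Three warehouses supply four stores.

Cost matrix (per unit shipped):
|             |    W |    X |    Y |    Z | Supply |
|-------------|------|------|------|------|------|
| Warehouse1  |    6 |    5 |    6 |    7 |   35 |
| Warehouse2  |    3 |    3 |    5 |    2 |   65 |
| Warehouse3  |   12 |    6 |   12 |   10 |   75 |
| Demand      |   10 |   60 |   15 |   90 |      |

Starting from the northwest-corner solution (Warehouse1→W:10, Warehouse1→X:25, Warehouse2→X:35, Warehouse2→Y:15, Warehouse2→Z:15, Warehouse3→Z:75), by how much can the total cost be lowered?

285

Current plan cost = 10·6 + 25·5 + 35·3 + 15·5 + 15·2 + 75·10 = 1145.
Optimal plan:
  Warehouse1–W: 10 × 6 = 60
  Warehouse1–Y: 15 × 6 = 90
  Warehouse1–Z: 10 × 7 = 70
  Warehouse2–Z: 65 × 2 = 130
  Warehouse3–X: 60 × 6 = 360
  Warehouse3–Z: 15 × 10 = 150
Optimal cost = 860.
Saving = 1145 − 860 = 285.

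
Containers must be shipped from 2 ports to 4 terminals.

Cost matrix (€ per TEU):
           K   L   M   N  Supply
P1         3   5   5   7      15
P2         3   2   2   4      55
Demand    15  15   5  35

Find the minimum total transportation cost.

One minimum-cost allocation:
  P1–K: 15 × €3 = €45
  P2–L: 15 × €2 = €30
  P2–M: 5 × €2 = €10
  P2–N: 35 × €4 = €140
Total = 45 + 30 + 10 + 140 = €225.
(Supply check: P1 ships 15; P2 ships 55.)

225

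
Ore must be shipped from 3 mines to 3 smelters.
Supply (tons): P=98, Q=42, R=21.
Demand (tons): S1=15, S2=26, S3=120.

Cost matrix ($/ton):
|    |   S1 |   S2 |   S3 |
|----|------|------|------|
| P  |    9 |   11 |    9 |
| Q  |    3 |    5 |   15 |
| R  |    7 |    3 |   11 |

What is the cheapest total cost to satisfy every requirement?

1303

One minimum-cost allocation:
  P to S3: 98 tons
  Q to S1: 15 tons
  Q to S2: 26 tons
  Q to S3: 1 tons
  R to S3: 21 tons
Total cost = $1303.
(Supply check: P ships 98; Q ships 42; R ships 21.)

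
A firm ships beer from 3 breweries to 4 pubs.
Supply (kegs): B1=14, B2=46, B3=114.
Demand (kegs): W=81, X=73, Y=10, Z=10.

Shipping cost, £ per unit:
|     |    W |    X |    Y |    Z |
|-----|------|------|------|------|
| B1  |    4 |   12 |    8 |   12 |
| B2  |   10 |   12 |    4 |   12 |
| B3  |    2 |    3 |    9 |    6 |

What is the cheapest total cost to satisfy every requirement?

An optimal shipping plan:
  B1->W: 14 kegs
  B2->W: 26 kegs
  B2->Y: 10 kegs
  B2->Z: 10 kegs
  B3->W: 41 kegs
  B3->X: 73 kegs
Total cost = £777.

777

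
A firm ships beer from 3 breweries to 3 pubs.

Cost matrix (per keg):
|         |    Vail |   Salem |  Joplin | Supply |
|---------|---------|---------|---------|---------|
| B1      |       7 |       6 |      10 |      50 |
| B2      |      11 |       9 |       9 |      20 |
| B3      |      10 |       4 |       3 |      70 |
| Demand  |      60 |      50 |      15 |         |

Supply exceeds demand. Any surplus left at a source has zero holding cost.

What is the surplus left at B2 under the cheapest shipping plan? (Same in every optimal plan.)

Minimum-cost shipments:
  B1–Vail: 50 × 7 = 350
  B2–Vail: 5 × 11 = 55
  B3–Vail: 5 × 10 = 50
  B3–Salem: 50 × 4 = 200
  B3–Joplin: 15 × 3 = 45
Total cost = 700.
B2 ships 5 of its 20, leaving 15.

15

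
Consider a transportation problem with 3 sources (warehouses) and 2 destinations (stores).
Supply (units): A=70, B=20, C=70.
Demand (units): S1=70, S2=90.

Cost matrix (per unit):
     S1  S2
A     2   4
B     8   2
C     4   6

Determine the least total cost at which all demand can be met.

One minimum-cost allocation:
  A→S1: 70 × 2 = 140
  B→S2: 20 × 2 = 40
  C→S2: 70 × 6 = 420
Total = 140 + 40 + 420 = 600.
(Supply check: A ships 70; B ships 20; C ships 70.)

600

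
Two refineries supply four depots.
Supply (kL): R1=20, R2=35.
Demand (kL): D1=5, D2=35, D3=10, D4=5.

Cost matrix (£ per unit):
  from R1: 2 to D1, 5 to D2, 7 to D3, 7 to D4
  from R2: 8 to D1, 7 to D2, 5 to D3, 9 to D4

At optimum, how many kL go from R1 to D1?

Solving gives:
  R1->D1: 5 × £2 = £10
  R1->D2: 10 × £5 = £50
  R1->D4: 5 × £7 = £35
  R2->D2: 25 × £7 = £175
  R2->D3: 10 × £5 = £50
Total cost = £320.
So R1→D1 carries 5 kL.

5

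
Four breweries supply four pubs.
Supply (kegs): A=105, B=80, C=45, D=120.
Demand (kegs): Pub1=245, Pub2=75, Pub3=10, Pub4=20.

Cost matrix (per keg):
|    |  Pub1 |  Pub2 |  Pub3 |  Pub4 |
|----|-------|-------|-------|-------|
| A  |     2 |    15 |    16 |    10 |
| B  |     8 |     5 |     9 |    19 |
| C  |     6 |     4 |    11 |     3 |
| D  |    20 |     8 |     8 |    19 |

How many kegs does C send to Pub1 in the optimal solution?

25

Solving gives:
  A–Pub1: 105 × 2 = 210
  B–Pub1: 80 × 8 = 640
  C–Pub1: 25 × 6 = 150
  C–Pub4: 20 × 3 = 60
  D–Pub1: 35 × 20 = 700
  D–Pub2: 75 × 8 = 600
  D–Pub3: 10 × 8 = 80
Total cost = 2440.
So C→Pub1 carries 25 kegs.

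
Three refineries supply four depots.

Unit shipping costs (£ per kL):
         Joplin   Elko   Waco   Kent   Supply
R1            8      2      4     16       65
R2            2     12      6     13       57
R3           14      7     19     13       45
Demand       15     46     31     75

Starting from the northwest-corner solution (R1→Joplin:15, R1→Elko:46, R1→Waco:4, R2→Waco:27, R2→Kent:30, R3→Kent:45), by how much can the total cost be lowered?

120

Current plan cost = 15·8 + 46·2 + 4·4 + 27·6 + 30·13 + 45·13 = £1365.
Optimal plan:
  R1–Elko: 46 × £2 = £92
  R1–Waco: 19 × £4 = £76
  R2–Joplin: 15 × £2 = £30
  R2–Waco: 12 × £6 = £72
  R2–Kent: 30 × £13 = £390
  R3–Kent: 45 × £13 = £585
Optimal cost = £1245.
Saving = 1365 − 1245 = £120.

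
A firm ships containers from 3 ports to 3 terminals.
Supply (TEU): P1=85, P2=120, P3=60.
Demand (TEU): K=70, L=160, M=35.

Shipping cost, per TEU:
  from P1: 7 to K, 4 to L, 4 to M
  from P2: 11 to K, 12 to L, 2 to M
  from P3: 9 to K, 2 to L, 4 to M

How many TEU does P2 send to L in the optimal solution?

15

Solving gives:
  P1 to L: 85 TEU
  P2 to K: 70 TEU
  P2 to L: 15 TEU
  P2 to M: 35 TEU
  P3 to L: 60 TEU
Total cost = 1480.
So P2→L carries 15 TEU.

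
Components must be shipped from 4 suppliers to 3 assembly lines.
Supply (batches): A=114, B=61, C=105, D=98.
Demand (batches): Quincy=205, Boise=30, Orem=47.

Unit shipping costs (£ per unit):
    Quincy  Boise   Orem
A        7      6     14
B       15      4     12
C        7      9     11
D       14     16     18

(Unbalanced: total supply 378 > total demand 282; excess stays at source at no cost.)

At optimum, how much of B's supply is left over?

An optimal plan:
  A to Quincy: 114 × £7 = £798
  B to Boise: 30 × £4 = £120
  B to Orem: 31 × £12 = £372
  C to Quincy: 89 × £7 = £623
  C to Orem: 16 × £11 = £176
  D to Quincy: 2 × £14 = £28
Total cost = £2117.
B ships 61 of its 61, leaving 0.

0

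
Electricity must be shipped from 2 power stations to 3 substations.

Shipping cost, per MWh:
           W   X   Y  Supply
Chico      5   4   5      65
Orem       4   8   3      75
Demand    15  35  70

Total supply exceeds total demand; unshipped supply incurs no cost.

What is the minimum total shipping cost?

420

Optimal allocation:
  Chico–W: 10 MWh
  Chico–X: 35 MWh
  Orem–W: 5 MWh
  Orem–Y: 70 MWh
Total cost = 420.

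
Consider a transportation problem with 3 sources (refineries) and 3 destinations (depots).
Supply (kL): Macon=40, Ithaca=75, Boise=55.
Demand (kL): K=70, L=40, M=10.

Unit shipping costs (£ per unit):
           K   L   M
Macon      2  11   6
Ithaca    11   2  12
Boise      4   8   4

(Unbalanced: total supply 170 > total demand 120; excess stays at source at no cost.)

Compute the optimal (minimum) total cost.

One minimum-cost allocation:
  Macon→K: 40 × £2 = £80
  Ithaca→L: 40 × £2 = £80
  Boise→K: 30 × £4 = £120
  Boise→M: 10 × £4 = £40
Total = 80 + 80 + 120 + 40 = £320.
(Supply check: Macon ships 40; Ithaca ships 40; Boise ships 40.)

320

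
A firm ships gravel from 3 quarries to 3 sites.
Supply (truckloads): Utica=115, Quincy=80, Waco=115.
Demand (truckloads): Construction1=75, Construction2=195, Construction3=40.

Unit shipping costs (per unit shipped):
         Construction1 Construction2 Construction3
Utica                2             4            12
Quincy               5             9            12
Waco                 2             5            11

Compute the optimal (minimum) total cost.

A cheapest plan:
  Utica→Construction2: 115 truckloads
  Quincy→Construction1: 40 truckloads
  Quincy→Construction3: 40 truckloads
  Waco→Construction1: 35 truckloads
  Waco→Construction2: 80 truckloads
Total cost = 1610.

1610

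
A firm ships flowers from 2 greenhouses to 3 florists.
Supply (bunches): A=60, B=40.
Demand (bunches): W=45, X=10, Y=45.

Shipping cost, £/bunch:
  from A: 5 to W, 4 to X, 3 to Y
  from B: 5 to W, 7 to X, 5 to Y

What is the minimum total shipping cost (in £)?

A cheapest plan:
  A to W: 5 × £5 = £25
  A to X: 10 × £4 = £40
  A to Y: 45 × £3 = £135
  B to W: 40 × £5 = £200
Total = 25 + 40 + 135 + 200 = £400.

400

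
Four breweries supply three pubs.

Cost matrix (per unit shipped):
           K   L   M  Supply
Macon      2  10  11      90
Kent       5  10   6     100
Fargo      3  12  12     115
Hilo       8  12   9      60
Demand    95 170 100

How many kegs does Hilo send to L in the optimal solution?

Solving gives:
  Macon to L: 90 × 10 = 900
  Kent to M: 100 × 6 = 600
  Fargo to K: 95 × 3 = 285
  Fargo to L: 20 × 12 = 240
  Hilo to L: 60 × 12 = 720
Total cost = 2745.
So Hilo→L carries 60 kegs.

60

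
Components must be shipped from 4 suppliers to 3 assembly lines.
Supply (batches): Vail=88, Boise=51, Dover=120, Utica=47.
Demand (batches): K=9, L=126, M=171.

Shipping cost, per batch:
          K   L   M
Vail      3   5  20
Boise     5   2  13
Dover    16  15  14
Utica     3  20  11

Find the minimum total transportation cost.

2765

One minimum-cost allocation:
  Vail to K: 9 batches
  Vail to L: 79 batches
  Boise to L: 47 batches
  Boise to M: 4 batches
  Dover to M: 120 batches
  Utica to M: 47 batches
Total cost = 2765.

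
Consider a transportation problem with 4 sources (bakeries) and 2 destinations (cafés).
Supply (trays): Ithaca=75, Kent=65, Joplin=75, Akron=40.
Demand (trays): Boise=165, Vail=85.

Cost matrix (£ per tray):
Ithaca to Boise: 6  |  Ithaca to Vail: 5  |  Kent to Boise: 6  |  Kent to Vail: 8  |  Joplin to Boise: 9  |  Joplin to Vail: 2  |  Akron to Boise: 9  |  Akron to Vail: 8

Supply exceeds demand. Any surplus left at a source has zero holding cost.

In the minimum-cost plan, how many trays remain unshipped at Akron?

5

An optimal plan:
  Ithaca->Boise: 65 × £6 = £390
  Ithaca->Vail: 10 × £5 = £50
  Kent->Boise: 65 × £6 = £390
  Joplin->Vail: 75 × £2 = £150
  Akron->Boise: 35 × £9 = £315
Total cost = £1295.
Akron ships 35 of its 40, leaving 5.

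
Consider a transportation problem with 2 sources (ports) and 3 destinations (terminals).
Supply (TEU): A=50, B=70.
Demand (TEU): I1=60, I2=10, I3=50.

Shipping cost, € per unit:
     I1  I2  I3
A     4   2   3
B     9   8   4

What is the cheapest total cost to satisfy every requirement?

560

A cheapest plan:
  A–I1: 40 × €4 = €160
  A–I2: 10 × €2 = €20
  B–I1: 20 × €9 = €180
  B–I3: 50 × €4 = €200
Total = 160 + 20 + 180 + 200 = €560.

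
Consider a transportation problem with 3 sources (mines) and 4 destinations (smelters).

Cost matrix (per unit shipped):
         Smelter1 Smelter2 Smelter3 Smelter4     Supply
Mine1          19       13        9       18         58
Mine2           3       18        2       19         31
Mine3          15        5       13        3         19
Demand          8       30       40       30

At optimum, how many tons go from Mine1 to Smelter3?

17

Optimal shipments:
  Mine1->Smelter2: 30 × 13 = 390
  Mine1->Smelter3: 17 × 9 = 153
  Mine1->Smelter4: 11 × 18 = 198
  Mine2->Smelter1: 8 × 3 = 24
  Mine2->Smelter3: 23 × 2 = 46
  Mine3->Smelter4: 19 × 3 = 57
Total cost = 868.
So Mine1→Smelter3 carries 17 tons.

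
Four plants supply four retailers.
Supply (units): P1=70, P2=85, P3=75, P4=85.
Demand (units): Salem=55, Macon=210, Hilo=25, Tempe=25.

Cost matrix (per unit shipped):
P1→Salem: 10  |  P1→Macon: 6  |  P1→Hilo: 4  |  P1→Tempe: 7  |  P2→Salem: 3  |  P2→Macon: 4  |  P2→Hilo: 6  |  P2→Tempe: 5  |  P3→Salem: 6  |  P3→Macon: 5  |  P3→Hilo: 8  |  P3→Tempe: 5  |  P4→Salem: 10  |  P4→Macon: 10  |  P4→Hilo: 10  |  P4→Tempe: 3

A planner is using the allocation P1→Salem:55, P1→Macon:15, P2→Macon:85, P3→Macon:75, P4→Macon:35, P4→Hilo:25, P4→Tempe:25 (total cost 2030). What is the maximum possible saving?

Current plan cost = 55·10 + 15·6 + 85·4 + 75·5 + 35·10 + 25·10 + 25·3 = 2030.
Optimal plan:
  P1–Macon: 45 × 6 = 270
  P1–Hilo: 25 × 4 = 100
  P2–Salem: 55 × 3 = 165
  P2–Macon: 30 × 4 = 120
  P3–Macon: 75 × 5 = 375
  P4–Macon: 60 × 10 = 600
  P4–Tempe: 25 × 3 = 75
Optimal cost = 1705.
Saving = 2030 − 1705 = 325.

325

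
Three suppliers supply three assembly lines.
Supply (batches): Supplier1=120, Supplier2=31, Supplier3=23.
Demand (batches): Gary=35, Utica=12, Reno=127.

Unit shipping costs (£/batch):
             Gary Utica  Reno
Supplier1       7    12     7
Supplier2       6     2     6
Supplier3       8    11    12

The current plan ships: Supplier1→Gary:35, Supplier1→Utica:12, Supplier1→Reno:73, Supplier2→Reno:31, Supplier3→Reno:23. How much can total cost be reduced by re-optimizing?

200

Current plan cost = 35·7 + 12·12 + 73·7 + 31·6 + 23·12 = £1362.
Optimal plan:
  Supplier1->Reno: 120 × £7 = £840
  Supplier2->Gary: 12 × £6 = £72
  Supplier2->Utica: 12 × £2 = £24
  Supplier2->Reno: 7 × £6 = £42
  Supplier3->Gary: 23 × £8 = £184
Optimal cost = £1162.
Saving = 1362 − 1162 = £200.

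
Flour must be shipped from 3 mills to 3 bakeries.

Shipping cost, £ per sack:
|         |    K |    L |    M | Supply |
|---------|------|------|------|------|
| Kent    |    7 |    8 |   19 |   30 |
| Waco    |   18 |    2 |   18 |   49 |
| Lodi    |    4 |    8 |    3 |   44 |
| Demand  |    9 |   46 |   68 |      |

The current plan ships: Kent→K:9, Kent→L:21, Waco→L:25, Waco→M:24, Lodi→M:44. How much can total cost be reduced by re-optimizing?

Current plan cost = 9·7 + 21·8 + 25·2 + 24·18 + 44·3 = £845.
Optimal plan:
  Kent→K: 9 × £7 = £63
  Kent→M: 21 × £19 = £399
  Waco→L: 46 × £2 = £92
  Waco→M: 3 × £18 = £54
  Lodi→M: 44 × £3 = £132
Optimal cost = £740.
Saving = 845 − 740 = £105.

105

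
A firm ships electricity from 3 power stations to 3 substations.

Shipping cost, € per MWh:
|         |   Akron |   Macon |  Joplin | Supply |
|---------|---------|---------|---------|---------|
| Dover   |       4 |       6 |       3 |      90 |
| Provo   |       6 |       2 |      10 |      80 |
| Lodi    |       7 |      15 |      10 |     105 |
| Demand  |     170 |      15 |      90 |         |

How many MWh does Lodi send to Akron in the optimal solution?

Solving gives:
  Dover to Joplin: 90 MWh
  Provo to Akron: 65 MWh
  Provo to Macon: 15 MWh
  Lodi to Akron: 105 MWh
Total cost = €1425.
So Lodi→Akron carries 105 MWh.

105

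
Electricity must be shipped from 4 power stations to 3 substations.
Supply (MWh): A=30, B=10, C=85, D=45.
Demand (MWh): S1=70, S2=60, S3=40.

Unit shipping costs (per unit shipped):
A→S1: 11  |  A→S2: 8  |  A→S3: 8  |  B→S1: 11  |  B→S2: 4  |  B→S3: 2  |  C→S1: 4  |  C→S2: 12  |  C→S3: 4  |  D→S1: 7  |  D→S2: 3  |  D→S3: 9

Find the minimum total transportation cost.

735

A cheapest plan:
  A→S2: 15 × 8 = 120
  A→S3: 15 × 8 = 120
  B→S3: 10 × 2 = 20
  C→S1: 70 × 4 = 280
  C→S3: 15 × 4 = 60
  D→S2: 45 × 3 = 135
Total = 120 + 120 + 20 + 280 + 60 + 135 = 735.
(Supply check: A ships 30; B ships 10; C ships 85; D ships 45.)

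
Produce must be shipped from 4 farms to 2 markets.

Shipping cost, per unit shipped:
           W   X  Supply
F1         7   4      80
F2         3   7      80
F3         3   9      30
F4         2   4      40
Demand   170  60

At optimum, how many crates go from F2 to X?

Solving gives:
  F1→W: 20 crates
  F1→X: 60 crates
  F2→W: 80 crates
  F3→W: 30 crates
  F4→W: 40 crates
Total cost = 790.
The route F2→X is not used.

0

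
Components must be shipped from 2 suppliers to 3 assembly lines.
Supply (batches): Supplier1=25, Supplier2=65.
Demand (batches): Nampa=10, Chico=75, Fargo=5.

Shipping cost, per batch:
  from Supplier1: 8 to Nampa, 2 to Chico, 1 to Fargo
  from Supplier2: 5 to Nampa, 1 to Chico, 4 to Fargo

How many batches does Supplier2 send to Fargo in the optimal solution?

Optimal shipments:
  Supplier1->Chico: 20 × 2 = 40
  Supplier1->Fargo: 5 × 1 = 5
  Supplier2->Nampa: 10 × 5 = 50
  Supplier2->Chico: 55 × 1 = 55
Total cost = 150.
The route Supplier2→Fargo is not used.

0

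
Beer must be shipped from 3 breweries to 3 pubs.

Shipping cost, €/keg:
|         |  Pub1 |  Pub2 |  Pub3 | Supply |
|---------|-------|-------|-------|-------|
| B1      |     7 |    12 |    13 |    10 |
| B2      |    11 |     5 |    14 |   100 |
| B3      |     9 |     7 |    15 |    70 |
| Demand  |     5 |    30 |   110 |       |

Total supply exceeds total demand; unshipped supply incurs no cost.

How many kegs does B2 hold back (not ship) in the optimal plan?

Minimum-cost shipments:
  B1–Pub3: 10 × €13 = €130
  B2–Pub2: 30 × €5 = €150
  B2–Pub3: 70 × €14 = €980
  B3–Pub1: 5 × €9 = €45
  B3–Pub3: 30 × €15 = €450
Total cost = €1755.
B2 ships 100 of its 100, leaving 0.

0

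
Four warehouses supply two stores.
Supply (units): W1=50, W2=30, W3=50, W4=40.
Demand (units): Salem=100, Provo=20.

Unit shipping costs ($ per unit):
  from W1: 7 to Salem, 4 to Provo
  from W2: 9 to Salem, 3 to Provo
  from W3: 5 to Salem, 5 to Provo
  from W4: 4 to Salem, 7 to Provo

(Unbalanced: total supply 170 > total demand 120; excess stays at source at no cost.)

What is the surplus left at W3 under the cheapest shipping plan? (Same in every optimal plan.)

0

Minimum-cost shipments:
  W1 to Salem: 10 × $7 = $70
  W2 to Provo: 20 × $3 = $60
  W3 to Salem: 50 × $5 = $250
  W4 to Salem: 40 × $4 = $160
Total cost = $540.
W3 ships 50 of its 50, leaving 0.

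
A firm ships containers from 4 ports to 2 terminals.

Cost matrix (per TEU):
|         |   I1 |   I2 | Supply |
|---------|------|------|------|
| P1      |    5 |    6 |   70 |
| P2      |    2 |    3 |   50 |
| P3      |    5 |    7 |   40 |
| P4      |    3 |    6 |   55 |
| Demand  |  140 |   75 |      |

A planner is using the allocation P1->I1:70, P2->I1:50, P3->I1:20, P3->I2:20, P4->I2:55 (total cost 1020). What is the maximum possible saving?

130

Current plan cost = 70·5 + 50·2 + 20·5 + 20·7 + 55·6 = 1020.
Optimal plan:
  P1 to I1: 45 × 5 = 225
  P1 to I2: 25 × 6 = 150
  P2 to I2: 50 × 3 = 150
  P3 to I1: 40 × 5 = 200
  P4 to I1: 55 × 3 = 165
Optimal cost = 890.
Saving = 1020 − 890 = 130.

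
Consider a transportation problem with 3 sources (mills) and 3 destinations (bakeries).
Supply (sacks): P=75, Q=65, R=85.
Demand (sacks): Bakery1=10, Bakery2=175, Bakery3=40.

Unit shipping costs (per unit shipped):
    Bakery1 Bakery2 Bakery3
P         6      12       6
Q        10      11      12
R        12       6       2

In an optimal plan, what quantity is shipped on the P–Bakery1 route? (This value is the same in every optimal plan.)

10

Solving gives:
  P→Bakery1: 10 × 6 = 60
  P→Bakery2: 25 × 12 = 300
  P→Bakery3: 40 × 6 = 240
  Q→Bakery2: 65 × 11 = 715
  R→Bakery2: 85 × 6 = 510
Total cost = 1825.
So P→Bakery1 carries 10 sacks.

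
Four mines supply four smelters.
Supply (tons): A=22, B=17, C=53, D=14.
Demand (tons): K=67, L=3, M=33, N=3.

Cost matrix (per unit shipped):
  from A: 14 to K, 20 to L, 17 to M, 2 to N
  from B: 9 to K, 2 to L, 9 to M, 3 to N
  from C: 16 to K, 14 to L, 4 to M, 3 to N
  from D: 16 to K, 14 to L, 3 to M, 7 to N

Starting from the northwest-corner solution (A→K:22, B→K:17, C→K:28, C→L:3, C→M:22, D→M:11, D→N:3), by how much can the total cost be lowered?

30

Current plan cost = 22·14 + 17·9 + 28·16 + 3·14 + 22·4 + 11·3 + 3·7 = 1093.
Optimal plan:
  A to K: 22 × 14 = 308
  B to K: 14 × 9 = 126
  B to L: 3 × 2 = 6
  C to K: 31 × 16 = 496
  C to M: 19 × 4 = 76
  C to N: 3 × 3 = 9
  D to M: 14 × 3 = 42
Optimal cost = 1063.
Saving = 1093 − 1063 = 30.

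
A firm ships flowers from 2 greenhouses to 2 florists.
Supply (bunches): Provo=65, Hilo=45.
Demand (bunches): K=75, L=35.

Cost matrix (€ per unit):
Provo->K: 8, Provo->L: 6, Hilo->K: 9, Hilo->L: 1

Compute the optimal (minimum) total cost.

645

A cheapest plan:
  Provo–K: 65 bunches
  Hilo–K: 10 bunches
  Hilo–L: 35 bunches
Total cost = €645.
(Supply check: Provo ships 65; Hilo ships 45.)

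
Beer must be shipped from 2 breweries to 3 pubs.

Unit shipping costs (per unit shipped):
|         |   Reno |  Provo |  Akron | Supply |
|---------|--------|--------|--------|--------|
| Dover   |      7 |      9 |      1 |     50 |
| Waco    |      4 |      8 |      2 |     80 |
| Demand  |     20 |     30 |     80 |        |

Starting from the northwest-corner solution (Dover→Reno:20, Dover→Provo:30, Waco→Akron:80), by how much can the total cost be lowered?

140

Current plan cost = 20·7 + 30·9 + 80·2 = 570.
Optimal plan:
  Dover to Akron: 50 × 1 = 50
  Waco to Reno: 20 × 4 = 80
  Waco to Provo: 30 × 8 = 240
  Waco to Akron: 30 × 2 = 60
Optimal cost = 430.
Saving = 570 − 430 = 140.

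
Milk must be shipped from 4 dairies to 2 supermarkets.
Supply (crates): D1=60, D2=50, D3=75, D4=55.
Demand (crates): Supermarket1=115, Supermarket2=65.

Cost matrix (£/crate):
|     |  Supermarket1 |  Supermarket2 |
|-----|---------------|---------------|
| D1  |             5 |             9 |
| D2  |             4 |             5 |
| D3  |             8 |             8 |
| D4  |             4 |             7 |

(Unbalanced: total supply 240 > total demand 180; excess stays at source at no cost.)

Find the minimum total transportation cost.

890

One minimum-cost allocation:
  D1 to Supermarket1: 60 × £5 = £300
  D2 to Supermarket2: 50 × £5 = £250
  D3 to Supermarket2: 15 × £8 = £120
  D4 to Supermarket1: 55 × £4 = £220
Total = 300 + 250 + 120 + 220 = £890.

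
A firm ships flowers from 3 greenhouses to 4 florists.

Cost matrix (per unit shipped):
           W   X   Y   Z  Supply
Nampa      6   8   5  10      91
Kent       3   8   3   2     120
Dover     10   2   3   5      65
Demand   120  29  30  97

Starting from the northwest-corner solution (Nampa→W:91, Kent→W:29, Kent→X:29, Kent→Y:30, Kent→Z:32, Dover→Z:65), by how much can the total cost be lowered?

Current plan cost = 91·6 + 29·3 + 29·8 + 30·3 + 32·2 + 65·5 = 1344.
Optimal plan:
  Nampa→W: 91 bunches
  Kent→W: 29 bunches
  Kent→Z: 91 bunches
  Dover→X: 29 bunches
  Dover→Y: 30 bunches
  Dover→Z: 6 bunches
Optimal cost = 993.
Saving = 1344 − 993 = 351.

351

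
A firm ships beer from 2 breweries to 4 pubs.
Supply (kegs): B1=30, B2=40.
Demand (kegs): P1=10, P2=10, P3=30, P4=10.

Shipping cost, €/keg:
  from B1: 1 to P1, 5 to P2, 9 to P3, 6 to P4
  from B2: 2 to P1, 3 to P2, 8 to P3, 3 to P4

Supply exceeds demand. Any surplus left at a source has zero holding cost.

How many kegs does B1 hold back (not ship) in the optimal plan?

An optimal plan:
  B1–P1: 10 kegs
  B1–P3: 10 kegs
  B2–P2: 10 kegs
  B2–P3: 20 kegs
  B2–P4: 10 kegs
Total cost = €320.
B1 ships 20 of its 30, leaving 10.

10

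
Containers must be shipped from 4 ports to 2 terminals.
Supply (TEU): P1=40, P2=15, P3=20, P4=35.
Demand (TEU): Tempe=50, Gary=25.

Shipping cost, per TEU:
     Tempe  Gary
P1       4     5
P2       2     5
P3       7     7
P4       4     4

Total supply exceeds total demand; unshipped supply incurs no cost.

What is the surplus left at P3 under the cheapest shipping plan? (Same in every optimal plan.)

Minimum-cost shipments:
  P1 to Tempe: 25 TEU
  P2 to Tempe: 15 TEU
  P4 to Tempe: 10 TEU
  P4 to Gary: 25 TEU
Total cost = 270.
P3 ships 0 of its 20, leaving 20.

20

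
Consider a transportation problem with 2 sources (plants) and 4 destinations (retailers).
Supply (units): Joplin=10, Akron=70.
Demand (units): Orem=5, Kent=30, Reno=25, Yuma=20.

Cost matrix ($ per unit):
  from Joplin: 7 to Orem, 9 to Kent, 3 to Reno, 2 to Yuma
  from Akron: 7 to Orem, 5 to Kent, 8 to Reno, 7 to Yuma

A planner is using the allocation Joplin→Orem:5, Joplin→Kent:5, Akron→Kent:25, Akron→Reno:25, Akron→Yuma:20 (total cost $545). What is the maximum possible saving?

Current plan cost = 5·7 + 5·9 + 25·5 + 25·8 + 20·7 = $545.
Optimal plan:
  Joplin–Reno: 10 × $3 = $30
  Akron–Orem: 5 × $7 = $35
  Akron–Kent: 30 × $5 = $150
  Akron–Reno: 15 × $8 = $120
  Akron–Yuma: 20 × $7 = $140
Optimal cost = $475.
Saving = 545 − 475 = $70.

70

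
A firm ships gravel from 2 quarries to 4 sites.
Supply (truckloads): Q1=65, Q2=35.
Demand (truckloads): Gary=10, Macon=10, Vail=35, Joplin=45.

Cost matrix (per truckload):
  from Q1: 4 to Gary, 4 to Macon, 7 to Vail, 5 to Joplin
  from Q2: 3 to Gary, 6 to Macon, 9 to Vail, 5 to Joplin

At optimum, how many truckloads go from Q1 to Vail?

35

Solving gives:
  Q1→Macon: 10 × 4 = 40
  Q1→Vail: 35 × 7 = 245
  Q1→Joplin: 20 × 5 = 100
  Q2→Gary: 10 × 3 = 30
  Q2→Joplin: 25 × 5 = 125
Total cost = 540.
So Q1→Vail carries 35 truckloads.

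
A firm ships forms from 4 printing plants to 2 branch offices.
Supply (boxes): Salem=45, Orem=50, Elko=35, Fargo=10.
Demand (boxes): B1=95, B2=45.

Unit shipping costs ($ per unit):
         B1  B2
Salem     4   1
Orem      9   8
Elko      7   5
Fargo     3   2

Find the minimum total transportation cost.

770

A cheapest plan:
  Salem to B2: 45 × $1 = $45
  Orem to B1: 50 × $9 = $450
  Elko to B1: 35 × $7 = $245
  Fargo to B1: 10 × $3 = $30
Total = 45 + 450 + 245 + 30 = $770.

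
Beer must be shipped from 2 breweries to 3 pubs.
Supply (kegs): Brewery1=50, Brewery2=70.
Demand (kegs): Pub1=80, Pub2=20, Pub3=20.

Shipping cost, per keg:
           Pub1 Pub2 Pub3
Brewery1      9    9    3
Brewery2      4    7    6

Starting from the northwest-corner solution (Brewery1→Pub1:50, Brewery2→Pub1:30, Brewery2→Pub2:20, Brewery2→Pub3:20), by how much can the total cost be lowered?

220

Current plan cost = 50·9 + 30·4 + 20·7 + 20·6 = 830.
Optimal plan:
  Brewery1–Pub1: 10 × 9 = 90
  Brewery1–Pub2: 20 × 9 = 180
  Brewery1–Pub3: 20 × 3 = 60
  Brewery2–Pub1: 70 × 4 = 280
Optimal cost = 610.
Saving = 830 − 610 = 220.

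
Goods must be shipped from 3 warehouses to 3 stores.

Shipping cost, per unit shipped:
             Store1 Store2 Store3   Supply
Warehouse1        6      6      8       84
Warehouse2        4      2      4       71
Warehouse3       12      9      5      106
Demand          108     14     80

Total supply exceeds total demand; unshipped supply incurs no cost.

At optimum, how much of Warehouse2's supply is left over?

An optimal plan:
  Warehouse1 to Store1: 51 units
  Warehouse2 to Store1: 57 units
  Warehouse2 to Store2: 14 units
  Warehouse3 to Store3: 80 units
Total cost = 962.
Warehouse2 ships 71 of its 71, leaving 0.

0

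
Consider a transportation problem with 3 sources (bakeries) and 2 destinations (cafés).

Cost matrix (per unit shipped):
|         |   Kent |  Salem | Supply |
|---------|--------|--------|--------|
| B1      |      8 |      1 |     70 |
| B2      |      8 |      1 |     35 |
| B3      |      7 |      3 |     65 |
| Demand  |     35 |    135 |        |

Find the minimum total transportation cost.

Optimal allocation:
  B1 to Salem: 70 × 1 = 70
  B2 to Salem: 35 × 1 = 35
  B3 to Kent: 35 × 7 = 245
  B3 to Salem: 30 × 3 = 90
Total = 70 + 35 + 245 + 90 = 440.
(Supply check: B1 ships 70; B2 ships 35; B3 ships 65.)

440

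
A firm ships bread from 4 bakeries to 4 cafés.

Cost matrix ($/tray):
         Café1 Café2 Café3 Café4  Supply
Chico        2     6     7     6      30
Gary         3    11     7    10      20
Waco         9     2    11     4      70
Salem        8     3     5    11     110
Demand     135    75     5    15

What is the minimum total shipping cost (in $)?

An optimal shipping plan:
  Chico–Café1: 30 × $2 = $60
  Gary–Café1: 20 × $3 = $60
  Waco–Café2: 55 × $2 = $110
  Waco–Café4: 15 × $4 = $60
  Salem–Café1: 85 × $8 = $680
  Salem–Café2: 20 × $3 = $60
  Salem–Café3: 5 × $5 = $25
Total = 60 + 60 + 110 + 60 + 680 + 60 + 25 = $1055.

1055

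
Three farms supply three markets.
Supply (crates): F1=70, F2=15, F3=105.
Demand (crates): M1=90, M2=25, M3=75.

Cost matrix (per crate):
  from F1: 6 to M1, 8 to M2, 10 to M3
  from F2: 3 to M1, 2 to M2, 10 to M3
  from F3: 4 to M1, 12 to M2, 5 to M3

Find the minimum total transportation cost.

Optimal allocation:
  F1 to M1: 60 × 6 = 360
  F1 to M2: 10 × 8 = 80
  F2 to M2: 15 × 2 = 30
  F3 to M1: 30 × 4 = 120
  F3 to M3: 75 × 5 = 375
Total = 360 + 80 + 30 + 120 + 375 = 965.

965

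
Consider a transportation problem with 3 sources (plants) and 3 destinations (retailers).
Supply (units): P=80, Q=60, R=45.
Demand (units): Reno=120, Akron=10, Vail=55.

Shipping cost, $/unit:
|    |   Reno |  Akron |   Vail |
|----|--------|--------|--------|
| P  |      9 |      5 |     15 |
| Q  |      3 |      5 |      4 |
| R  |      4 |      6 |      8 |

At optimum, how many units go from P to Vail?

Solving gives:
  P–Reno: 70 × $9 = $630
  P–Akron: 10 × $5 = $50
  Q–Reno: 5 × $3 = $15
  Q–Vail: 55 × $4 = $220
  R–Reno: 45 × $4 = $180
Total cost = $1095.
The route P→Vail is not used.

0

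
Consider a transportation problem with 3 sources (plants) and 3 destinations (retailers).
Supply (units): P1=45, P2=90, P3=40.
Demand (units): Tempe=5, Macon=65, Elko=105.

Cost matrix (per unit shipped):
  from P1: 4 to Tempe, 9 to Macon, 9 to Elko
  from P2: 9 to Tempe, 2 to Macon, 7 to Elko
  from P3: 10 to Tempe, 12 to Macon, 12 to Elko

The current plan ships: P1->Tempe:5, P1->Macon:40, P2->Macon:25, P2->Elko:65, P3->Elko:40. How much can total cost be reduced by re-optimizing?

200

Current plan cost = 5·4 + 40·9 + 25·2 + 65·7 + 40·12 = 1365.
Optimal plan:
  P1–Tempe: 5 × 4 = 20
  P1–Elko: 40 × 9 = 360
  P2–Macon: 65 × 2 = 130
  P2–Elko: 25 × 7 = 175
  P3–Elko: 40 × 12 = 480
Optimal cost = 1165.
Saving = 1365 − 1165 = 200.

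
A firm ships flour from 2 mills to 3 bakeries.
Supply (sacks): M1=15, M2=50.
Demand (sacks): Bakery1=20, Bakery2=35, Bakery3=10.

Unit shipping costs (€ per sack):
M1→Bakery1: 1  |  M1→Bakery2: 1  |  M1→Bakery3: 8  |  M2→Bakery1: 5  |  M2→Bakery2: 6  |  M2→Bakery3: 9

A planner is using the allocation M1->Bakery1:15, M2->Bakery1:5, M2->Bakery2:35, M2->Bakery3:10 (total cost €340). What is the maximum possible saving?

Current plan cost = 15·1 + 5·5 + 35·6 + 10·9 = €340.
Optimal plan:
  M1–Bakery2: 15 × €1 = €15
  M2–Bakery1: 20 × €5 = €100
  M2–Bakery2: 20 × €6 = €120
  M2–Bakery3: 10 × €9 = €90
Optimal cost = €325.
Saving = 340 − 325 = €15.

15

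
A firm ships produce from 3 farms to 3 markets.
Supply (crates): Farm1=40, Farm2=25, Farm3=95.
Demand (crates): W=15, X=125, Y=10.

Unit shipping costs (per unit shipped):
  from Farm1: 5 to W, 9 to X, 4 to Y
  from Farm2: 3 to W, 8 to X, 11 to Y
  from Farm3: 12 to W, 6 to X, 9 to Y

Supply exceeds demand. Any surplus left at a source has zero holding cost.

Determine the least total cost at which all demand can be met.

Optimal allocation:
  Farm1–X: 20 × 9 = 180
  Farm1–Y: 10 × 4 = 40
  Farm2–W: 15 × 3 = 45
  Farm2–X: 10 × 8 = 80
  Farm3–X: 95 × 6 = 570
Total = 180 + 40 + 45 + 80 + 570 = 915.

915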